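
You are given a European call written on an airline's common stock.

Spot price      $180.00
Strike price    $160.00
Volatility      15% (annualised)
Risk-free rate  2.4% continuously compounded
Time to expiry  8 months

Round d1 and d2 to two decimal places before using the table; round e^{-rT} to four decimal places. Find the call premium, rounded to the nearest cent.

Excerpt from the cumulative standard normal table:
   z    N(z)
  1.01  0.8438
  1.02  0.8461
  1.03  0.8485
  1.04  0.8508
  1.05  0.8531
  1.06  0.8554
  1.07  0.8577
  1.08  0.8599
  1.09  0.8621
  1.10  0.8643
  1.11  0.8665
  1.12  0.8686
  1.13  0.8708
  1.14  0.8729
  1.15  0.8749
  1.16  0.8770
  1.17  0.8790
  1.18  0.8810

$23.88

σ√T = 0.15·√0.6667 = 0.1225
ln(S/K) + (r + σ²/2)T = ln(180/160) + (0.024 + 0.15²/2)·0.6667 = 0.1178 + 0.0235 = 0.1413
d₁ = 0.1413 / 0.1225 = 1.1536 ≈ 1.15
d₂ = d₁ − σ√T = 1.1536 − 0.1225 = 1.0311 ≈ 1.03
exp(−rT) = exp(−0.024·0.6667) = 0.9841
N(d₁) = N(1.15) = 0.8749;  N(d₂) = N(1.03) = 0.8485
C = 180·0.8749 − 160·0.9841·0.8485 = 157.4820 − 133.6014 = 23.8806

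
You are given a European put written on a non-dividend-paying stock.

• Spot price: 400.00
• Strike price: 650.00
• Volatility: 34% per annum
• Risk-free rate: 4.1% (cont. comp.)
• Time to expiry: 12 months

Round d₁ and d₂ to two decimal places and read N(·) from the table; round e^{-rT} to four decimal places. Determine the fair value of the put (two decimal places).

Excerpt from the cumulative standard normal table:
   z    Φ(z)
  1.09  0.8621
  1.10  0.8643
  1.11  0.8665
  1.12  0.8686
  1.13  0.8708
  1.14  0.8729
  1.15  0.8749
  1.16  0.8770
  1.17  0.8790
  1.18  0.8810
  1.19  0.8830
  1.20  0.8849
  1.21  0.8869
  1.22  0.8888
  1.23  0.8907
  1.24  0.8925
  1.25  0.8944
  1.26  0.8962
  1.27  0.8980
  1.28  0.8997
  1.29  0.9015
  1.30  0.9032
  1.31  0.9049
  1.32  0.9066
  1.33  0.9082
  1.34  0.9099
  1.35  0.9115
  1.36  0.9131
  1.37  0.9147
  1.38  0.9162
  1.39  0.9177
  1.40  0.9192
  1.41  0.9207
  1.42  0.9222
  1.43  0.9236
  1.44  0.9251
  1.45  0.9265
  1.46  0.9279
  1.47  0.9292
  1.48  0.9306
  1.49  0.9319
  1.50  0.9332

σ√T = 0.34·√1 = 0.3400
ln(S/K) + (r + σ²/2)T = ln(400/650) + (0.041 + 0.34²/2)·1 = -0.4855 + 0.0988 = -0.3867
d₁ = -0.3867 / 0.3400 = -1.1374 which rounds to -1.14
d₂ = d₁ − σ√T = -1.1374 − 0.3400 = -1.4774 which rounds to -1.48
e^(−rT) = e^(−0.041·1) = 0.9598
N(−d₂) = N(1.48) = 0.9306;  N(−d₁) = N(1.14) = 0.8729
P = 650·0.9598·0.9306 − 400·0.8729 = 580.5734 − 349.1600 = 231.4134

231.41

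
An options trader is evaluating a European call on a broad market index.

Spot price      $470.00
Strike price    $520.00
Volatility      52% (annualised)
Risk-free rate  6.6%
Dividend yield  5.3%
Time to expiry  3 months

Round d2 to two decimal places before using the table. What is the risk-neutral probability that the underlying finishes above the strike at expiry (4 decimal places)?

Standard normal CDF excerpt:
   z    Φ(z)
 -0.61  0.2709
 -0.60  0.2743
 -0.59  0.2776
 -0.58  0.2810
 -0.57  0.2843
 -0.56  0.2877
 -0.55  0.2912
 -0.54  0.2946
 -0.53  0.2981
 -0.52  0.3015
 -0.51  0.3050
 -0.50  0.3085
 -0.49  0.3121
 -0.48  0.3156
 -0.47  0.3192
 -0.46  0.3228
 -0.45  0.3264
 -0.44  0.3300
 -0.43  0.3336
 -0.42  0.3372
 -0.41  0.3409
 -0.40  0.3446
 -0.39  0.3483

0.3050

σ√T = 0.52·√0.25 = 0.2600
d₁ = [ln(470/520) + (0.066 − 0.053 + 0.52²/2)·0.25] / 0.2600 = [-0.1011 + 0.0371] / 0.2600 = -0.2463 → -0.25
d₂ = d₁ − σ√T = -0.2463 − 0.2600 = -0.5063 → -0.51
Pr(exercise) under Q = N(d₂) = 0.3050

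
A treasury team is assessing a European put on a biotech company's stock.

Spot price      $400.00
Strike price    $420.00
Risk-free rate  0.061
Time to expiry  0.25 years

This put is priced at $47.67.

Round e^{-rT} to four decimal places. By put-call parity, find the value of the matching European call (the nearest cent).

$34.01

e^(−rT) = e^(−0.061·0.25) = 0.9849
Put-call parity: C − P = S − K·e^(−rT) = 400 − 420·0.9849 = 400 − 413.6580 = -13.6580
C = P + (C − P) = 47.67 + (-13.6580) = 34.0120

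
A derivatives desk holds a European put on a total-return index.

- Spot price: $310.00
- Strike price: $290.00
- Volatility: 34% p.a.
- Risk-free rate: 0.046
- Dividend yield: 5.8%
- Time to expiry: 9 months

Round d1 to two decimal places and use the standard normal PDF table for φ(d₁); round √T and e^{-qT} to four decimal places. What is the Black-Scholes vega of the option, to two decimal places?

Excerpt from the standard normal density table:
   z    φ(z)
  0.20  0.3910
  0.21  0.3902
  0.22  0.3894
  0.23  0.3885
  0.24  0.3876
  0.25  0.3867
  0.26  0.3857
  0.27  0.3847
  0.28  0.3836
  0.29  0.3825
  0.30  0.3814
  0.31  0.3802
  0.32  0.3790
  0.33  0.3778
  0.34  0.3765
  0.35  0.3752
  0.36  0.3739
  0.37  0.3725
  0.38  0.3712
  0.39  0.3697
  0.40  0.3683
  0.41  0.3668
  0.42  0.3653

σ√T = 0.34 × 0.8660 = 0.2944
ln(S/K) + (r − q + σ²/2)T = ln(310/290) + (0.046 − 0.058 + 0.34²/2)·0.75 = 0.0667 + 0.0344 = 0.1010
d₁ = 0.1010 / 0.2944 = 0.3432 → 0.34
√T = √0.75 = 0.8660
φ(d₁) = φ(0.34) = 0.3765
exp(−qT) = exp(−0.058·0.75) = 0.9574
vega = S·exp(−qT)·φ(d₁)·√T = 310·0.9574·0.3765·0.8660 = 96.7694
(Call and put vega coincide under Black-Scholes.)

96.77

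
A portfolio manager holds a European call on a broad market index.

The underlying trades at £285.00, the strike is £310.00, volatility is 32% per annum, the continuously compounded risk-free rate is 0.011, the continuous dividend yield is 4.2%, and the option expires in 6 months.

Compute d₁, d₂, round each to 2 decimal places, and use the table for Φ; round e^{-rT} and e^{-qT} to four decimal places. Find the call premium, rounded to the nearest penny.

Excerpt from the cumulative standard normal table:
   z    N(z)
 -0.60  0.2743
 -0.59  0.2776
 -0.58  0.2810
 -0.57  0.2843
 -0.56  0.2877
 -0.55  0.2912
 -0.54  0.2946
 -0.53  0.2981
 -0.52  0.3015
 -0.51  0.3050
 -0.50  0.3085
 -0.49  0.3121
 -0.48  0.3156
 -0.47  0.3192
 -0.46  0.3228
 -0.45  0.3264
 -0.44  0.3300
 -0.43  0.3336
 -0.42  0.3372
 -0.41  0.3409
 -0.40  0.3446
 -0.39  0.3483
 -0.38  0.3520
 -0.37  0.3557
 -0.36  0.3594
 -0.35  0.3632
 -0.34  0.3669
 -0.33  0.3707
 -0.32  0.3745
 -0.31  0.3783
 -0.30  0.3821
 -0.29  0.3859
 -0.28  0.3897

£13.68

T = 0.5;  σ√T = 0.2263
d₁ = [ln(285/310) + (0.011 − 0.042 + 0.32²/2)·0.5] / 0.2263 = [-0.0841 + 0.0101] / 0.2263 = -0.3270 → -0.33
d₂ = d₁ − σ√T = -0.3270 − 0.2263 = -0.5532 → -0.55
e^(−qT) = e^(−0.042·0.5) = 0.9792;  e^(−rT) = e^(−0.011·0.5) = 0.9945
N(d₁) = N(-0.33) = 0.3707;  N(d₂) = N(-0.55) = 0.2912
C = 285·0.9792·0.3707 − 310·0.9945·0.2912 = 103.4520 − 89.7755 = 13.6765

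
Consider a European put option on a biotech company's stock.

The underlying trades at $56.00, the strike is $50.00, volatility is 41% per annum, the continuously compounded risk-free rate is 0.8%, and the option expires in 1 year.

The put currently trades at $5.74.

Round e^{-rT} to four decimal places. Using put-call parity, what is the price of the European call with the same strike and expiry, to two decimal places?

$12.14

e^(−rT) = e^(−0.008·1) = 0.9920
Put-call parity: C − P = S − K·e^(−rT) = 56 − 50·0.9920 = 56 − 49.6000 = 6.4000
C = P + (C − P) = 5.74 + (6.4000) = 12.1400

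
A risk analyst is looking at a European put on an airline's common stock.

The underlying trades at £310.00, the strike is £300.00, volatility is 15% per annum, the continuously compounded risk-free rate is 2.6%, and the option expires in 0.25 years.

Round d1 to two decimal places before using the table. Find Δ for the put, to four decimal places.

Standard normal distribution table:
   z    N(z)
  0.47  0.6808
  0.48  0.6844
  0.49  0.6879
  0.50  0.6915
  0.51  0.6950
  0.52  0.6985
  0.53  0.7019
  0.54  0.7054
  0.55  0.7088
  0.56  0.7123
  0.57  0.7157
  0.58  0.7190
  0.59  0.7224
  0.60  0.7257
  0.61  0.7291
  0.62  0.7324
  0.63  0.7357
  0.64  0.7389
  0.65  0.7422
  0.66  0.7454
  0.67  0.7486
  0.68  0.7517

σ√T = 0.15 × 0.5000 = 0.0750
d₁ = [ln(310/300) + (0.026 + 0.15²/2)·0.25] / 0.0750 = [0.0328 + 0.0093] / 0.0750 = 0.5614 which rounds to 0.56
N(d₁) = N(0.56) = 0.7123
Δ_put = N(d₁) − 1 = 0.7123 − 1 = -0.2877

-0.2877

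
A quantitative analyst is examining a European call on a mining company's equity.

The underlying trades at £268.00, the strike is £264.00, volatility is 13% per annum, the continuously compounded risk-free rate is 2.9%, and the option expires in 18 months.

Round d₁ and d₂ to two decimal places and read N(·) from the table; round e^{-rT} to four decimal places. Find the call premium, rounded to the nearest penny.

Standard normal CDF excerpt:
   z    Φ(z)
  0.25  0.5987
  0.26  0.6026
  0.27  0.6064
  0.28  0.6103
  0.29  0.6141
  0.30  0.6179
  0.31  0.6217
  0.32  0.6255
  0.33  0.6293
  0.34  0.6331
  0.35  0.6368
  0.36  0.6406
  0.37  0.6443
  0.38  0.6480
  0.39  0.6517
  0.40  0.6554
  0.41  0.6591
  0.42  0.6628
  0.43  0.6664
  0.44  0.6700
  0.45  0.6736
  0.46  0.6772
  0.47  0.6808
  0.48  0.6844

σ√T = 0.13 × 1.2247 = 0.1592
ln(S/K) + (r + σ²/2)T = ln(268/264) + (0.029 + 0.13²/2)·1.5 = 0.0150 + 0.0562 = 0.0712
d₁ = 0.0712 / 0.1592 = 0.4473 → 0.45
d₂ = d₁ − σ√T = 0.4473 − 0.1592 = 0.2881 → 0.29
e^(−rT) = e^(−0.029·1.5) = 0.9574
C = 268·N(0.45) − 264·0.9574·N(0.29) = 268·0.6736 − 264·0.9574·0.6141 = 180.5248 − 155.2160 = 25.3088

£25.31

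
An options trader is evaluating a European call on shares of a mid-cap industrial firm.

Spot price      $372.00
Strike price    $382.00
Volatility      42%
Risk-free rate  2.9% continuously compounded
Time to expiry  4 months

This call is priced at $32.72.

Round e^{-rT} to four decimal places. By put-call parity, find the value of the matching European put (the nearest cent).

$39.05

e^(−rT) = e^(−0.029·0.3333) = 0.9904
Put-call parity: C − P = S − K·e^(−rT) = 372 − 382·0.9904 = 372 − 378.3328 = -6.3328
P = C − (C − P) = 32.72 − (-6.3328) = 39.0528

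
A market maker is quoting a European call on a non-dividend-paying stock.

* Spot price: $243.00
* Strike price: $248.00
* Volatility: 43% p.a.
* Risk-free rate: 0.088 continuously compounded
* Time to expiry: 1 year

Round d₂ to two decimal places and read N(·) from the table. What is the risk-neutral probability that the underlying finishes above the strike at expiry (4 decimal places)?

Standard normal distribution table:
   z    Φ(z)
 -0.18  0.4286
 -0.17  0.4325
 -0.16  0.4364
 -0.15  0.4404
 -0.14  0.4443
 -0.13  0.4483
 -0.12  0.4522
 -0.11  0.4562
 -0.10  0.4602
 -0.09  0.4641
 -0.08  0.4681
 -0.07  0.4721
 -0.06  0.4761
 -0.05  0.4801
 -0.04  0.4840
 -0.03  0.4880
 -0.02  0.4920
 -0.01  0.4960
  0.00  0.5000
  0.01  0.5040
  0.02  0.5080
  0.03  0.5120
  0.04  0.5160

T = 1;  σ√T = 0.4300
d₁ = [ln(243/248) + (0.088 + 0.43²/2)·1] / 0.4300 = [-0.0204 + 0.1804] / 0.4300 = 0.3723 which rounds to 0.37
d₂ = d₁ − σ√T = 0.3723 − 0.4300 = -0.0577 which rounds to -0.06
Pr(exercise) under Q = N(d₂) = 0.4761

0.4761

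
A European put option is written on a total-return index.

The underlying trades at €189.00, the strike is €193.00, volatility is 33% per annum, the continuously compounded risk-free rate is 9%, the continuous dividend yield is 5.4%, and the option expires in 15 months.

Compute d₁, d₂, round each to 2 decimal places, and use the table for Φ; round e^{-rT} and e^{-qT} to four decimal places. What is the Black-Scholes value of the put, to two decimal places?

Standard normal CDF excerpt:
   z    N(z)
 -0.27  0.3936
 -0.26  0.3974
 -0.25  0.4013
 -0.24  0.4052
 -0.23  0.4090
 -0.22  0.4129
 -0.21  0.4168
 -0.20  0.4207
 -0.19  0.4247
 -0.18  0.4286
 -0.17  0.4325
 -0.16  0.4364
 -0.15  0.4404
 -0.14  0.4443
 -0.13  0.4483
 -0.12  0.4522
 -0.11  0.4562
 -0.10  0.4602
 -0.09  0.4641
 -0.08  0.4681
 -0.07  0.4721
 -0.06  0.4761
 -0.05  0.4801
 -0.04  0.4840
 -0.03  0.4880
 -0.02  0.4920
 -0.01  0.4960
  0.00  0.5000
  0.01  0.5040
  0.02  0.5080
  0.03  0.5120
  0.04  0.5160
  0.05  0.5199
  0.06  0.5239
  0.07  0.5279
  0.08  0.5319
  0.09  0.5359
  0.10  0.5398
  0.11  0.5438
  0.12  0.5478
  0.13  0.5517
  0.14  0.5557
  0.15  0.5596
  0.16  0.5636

€23.58

T = 1.25;  σ√T = 0.3690
d₁ = [ln(189/193) + (0.09 − 0.054 + 0.33²/2)·1.25] / 0.3690 = [-0.0209 + 0.1131] / 0.3690 = 0.2497 which rounds to 0.25
d₂ = d₁ − σ√T = 0.2497 − 0.3690 = -0.1193 which rounds to -0.12
e^(−qT) = e^(−0.054·1.25) = 0.9347;  e^(−rT) = e^(−0.09·1.25) = 0.8936
N(−d₂) = N(0.12) = 0.5478;  N(−d₁) = N(-0.25) = 0.4013
P = 193·0.8936·0.5478 − 189·0.9347·0.4013 = 94.4762 − 70.8930 = 23.5832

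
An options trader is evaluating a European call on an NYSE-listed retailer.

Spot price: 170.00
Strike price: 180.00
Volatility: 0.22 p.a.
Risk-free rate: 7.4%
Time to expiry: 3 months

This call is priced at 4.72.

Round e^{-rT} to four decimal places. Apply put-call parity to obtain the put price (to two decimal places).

11.43

e^(−rT) = e^(−0.074·0.25) = 0.9817
Put-call parity: C − P = S − K·e^(−rT) = 170 − 180·0.9817 = 170 − 176.7060 = -6.7060
P = C − (C − P) = 4.72 − (-6.7060) = 11.4260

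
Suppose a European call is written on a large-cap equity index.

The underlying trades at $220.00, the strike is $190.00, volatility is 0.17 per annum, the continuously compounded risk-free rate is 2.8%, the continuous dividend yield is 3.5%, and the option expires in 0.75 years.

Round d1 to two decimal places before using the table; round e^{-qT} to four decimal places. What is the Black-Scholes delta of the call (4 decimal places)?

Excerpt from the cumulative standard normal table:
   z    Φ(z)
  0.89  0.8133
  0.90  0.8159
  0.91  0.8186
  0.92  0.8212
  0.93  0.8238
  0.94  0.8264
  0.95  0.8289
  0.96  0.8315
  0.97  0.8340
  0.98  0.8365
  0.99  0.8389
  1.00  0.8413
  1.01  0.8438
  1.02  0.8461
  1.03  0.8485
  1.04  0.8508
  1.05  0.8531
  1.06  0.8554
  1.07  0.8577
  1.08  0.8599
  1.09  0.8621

0.8265

T = 0.75;  σ√T = 0.1472
d₁ = [ln(220/190) + (0.028 − 0.035 + 0.17²/2)·0.75] / 0.1472 = [0.1466 + 0.0056] / 0.1472 = 1.0337 → 1.03
N(d₁) = N(1.03) = 0.8485
Δ_call = e^(−qT)·N(d₁) = 0.9741·0.8485 = 0.8265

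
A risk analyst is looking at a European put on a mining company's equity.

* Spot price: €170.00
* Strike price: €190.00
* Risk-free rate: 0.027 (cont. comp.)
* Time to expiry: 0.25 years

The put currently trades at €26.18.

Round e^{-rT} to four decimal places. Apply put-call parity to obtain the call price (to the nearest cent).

exp(−rT) = exp(−0.027·0.25) = 0.9933
Put-call parity: C − P = S − K·e^(−rT) = 170 − 190·0.9933 = 170 − 188.7270 = -18.7270
C = P + (C − P) = 26.18 + (-18.7270) = 7.4530

€7.45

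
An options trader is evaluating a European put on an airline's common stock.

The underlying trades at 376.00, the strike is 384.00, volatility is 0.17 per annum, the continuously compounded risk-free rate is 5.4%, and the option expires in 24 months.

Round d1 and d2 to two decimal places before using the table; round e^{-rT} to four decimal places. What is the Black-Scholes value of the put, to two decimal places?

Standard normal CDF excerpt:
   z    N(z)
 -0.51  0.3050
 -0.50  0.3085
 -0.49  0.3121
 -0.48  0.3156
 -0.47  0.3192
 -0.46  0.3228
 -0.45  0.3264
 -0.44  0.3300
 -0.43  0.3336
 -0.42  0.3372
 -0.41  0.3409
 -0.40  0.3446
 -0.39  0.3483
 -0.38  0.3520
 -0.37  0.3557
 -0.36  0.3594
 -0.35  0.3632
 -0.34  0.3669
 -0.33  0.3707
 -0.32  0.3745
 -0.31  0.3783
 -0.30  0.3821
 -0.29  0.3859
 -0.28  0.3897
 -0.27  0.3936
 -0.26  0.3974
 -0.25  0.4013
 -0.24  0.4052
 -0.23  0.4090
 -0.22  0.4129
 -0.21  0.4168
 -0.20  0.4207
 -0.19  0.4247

σ√T = 0.17 × 1.4142 = 0.2404
d₁ = [ln(376/384) + (0.054 + 0.17²/2)·2] / 0.2404 = [-0.0211 + 0.1369] / 0.2404 = 0.4819 ⇒ 0.48
d₂ = d₁ − σ√T = 0.4819 − 0.2404 = 0.2414 ⇒ 0.24
e^(−rT) = e^(−0.054·2) = 0.8976
N(−d₂) = N(-0.24) = 0.4052;  N(−d₁) = N(-0.48) = 0.3156
P = 384·0.8976·0.4052 − 376·0.3156 = 139.6637 − 118.6656 = 20.9981

21.00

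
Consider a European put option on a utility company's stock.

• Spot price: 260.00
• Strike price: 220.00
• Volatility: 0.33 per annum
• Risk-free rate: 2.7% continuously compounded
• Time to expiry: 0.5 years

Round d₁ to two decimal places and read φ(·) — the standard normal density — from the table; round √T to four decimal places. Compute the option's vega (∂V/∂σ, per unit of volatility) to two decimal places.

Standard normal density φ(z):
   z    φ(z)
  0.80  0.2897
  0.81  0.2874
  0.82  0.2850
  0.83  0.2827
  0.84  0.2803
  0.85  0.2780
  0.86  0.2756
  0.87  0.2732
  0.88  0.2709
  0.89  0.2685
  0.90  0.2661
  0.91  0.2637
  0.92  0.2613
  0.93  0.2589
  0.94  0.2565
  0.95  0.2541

σ√T = 0.33·√0.5 = 0.2333
d₁ = [ln(260/220) + (0.027 + 0.33²/2)·0.5] / 0.2333 = [0.1671 + 0.0407] / 0.2333 = 0.8904 which rounds to 0.89
√T = √0.5 = 0.7071
φ(d₁) = φ(0.89) = 0.2685
vega = S·φ(d₁)·√T = 260·0.2685·0.7071 = 49.3627
(Call and put vega coincide under Black-Scholes.)

49.36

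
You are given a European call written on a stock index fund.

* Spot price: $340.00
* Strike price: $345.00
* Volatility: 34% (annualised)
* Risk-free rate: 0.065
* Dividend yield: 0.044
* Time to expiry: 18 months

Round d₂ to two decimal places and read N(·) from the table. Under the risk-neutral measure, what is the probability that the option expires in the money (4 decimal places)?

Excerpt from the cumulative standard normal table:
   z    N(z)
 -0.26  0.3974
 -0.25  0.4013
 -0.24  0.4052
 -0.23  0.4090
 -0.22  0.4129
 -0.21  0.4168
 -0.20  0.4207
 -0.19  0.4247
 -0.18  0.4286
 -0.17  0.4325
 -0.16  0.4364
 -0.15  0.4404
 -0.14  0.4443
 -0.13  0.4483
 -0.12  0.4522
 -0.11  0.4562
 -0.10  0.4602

0.4325

T = 1.5;  σ√T = 0.4164
d₁ = [ln(340/345) + (0.065 − 0.044 + 0.34²/2)·1.5] / 0.4164 = [-0.0146 + 0.1182] / 0.4164 = 0.2488 ≈ 0.25
d₂ = d₁ − σ√T = 0.2488 − 0.4164 = -0.1676 ≈ -0.17
Pr(exercise) under Q = N(d₂) = 0.4325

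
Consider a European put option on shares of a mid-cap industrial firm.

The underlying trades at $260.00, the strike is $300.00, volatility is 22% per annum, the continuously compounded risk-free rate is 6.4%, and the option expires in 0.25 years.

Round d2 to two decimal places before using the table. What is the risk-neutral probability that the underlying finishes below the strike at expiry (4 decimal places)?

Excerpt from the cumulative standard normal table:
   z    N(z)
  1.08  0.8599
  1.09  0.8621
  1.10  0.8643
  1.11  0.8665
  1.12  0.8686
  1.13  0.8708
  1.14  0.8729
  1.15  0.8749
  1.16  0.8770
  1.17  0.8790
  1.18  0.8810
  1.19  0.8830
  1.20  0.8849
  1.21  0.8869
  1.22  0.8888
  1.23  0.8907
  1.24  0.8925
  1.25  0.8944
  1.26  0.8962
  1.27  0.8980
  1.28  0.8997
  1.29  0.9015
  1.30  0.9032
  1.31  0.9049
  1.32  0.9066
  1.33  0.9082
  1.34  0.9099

σ√T = 0.22·√0.25 = 0.1100
ln(S/K) + (r + σ²/2)T = ln(260/300) + (0.064 + 0.22²/2)·0.25 = -0.1431 + 0.0221 = -0.1211
d₁ = -0.1211 / 0.1100 = -1.1005 ⇒ -1.10
d₂ = d₁ − σ√T = -1.1005 − 0.1100 = -1.2105 ⇒ -1.21
Risk-neutral Pr[S_T < K] = N(−d₂) = N(1.21) = 0.8869

0.8869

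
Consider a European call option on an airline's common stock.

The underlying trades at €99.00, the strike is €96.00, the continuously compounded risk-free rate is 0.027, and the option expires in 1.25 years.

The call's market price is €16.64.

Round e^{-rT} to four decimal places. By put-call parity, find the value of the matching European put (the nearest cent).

€10.45

e^(−rT) = e^(−0.027·1.25) = 0.9668
Put-call parity: C − P = S − K·e^(−rT) = 99 − 96·0.9668 = 99 − 92.8128 = 6.1872
P = C − (C − P) = 16.64 − (6.1872) = 10.4528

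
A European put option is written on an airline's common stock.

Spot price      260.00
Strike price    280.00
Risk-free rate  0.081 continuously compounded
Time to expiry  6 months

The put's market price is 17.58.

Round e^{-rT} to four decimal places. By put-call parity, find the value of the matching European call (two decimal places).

8.70

exp(−rT) = exp(−0.081·0.5) = 0.9603
Put-call parity: C − P = S − K·e^(−rT) = 260 − 280·0.9603 = 260 − 268.8840 = -8.8840
C = P + (C − P) = 17.58 + (-8.8840) = 8.6960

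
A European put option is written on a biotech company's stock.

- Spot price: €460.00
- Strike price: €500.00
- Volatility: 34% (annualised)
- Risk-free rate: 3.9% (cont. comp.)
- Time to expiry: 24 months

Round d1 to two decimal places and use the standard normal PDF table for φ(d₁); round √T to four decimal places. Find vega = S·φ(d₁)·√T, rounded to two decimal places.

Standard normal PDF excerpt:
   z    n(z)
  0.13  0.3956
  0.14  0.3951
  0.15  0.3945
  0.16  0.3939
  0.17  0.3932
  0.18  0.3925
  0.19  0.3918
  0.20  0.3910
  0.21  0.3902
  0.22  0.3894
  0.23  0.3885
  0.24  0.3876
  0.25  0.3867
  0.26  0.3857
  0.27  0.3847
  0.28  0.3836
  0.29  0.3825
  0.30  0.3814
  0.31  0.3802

T = 2;  σ√T = 0.4808
d₁ = [ln(460/500) + (0.039 + ½·0.34²)·2] / (σ√T) = (-0.0834 + 0.1936) / 0.4808 = 0.2292 which rounds to 0.23
√T = √2 = 1.4142
φ(d₁) = φ(0.23) = 0.3885
vega = S·φ(d₁)·√T = 460·0.3885·1.4142 = 252.7317

252.73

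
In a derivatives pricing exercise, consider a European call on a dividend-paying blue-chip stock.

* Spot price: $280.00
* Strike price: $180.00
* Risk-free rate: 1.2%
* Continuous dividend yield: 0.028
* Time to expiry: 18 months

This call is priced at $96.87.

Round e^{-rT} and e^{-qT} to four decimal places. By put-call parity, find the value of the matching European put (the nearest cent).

exp(−qT) = exp(−0.028·1.5) = 0.9589;  exp(−rT) = exp(−0.012·1.5) = 0.9822
Put-call parity: C − P = S·e^(−qT) − K·e^(−rT) = 280·0.9589 − 180·0.9822 = 268.4920 − 176.7960 = 91.6960
P = C − (C − P) = 96.87 − (91.6960) = 5.1740

$5.17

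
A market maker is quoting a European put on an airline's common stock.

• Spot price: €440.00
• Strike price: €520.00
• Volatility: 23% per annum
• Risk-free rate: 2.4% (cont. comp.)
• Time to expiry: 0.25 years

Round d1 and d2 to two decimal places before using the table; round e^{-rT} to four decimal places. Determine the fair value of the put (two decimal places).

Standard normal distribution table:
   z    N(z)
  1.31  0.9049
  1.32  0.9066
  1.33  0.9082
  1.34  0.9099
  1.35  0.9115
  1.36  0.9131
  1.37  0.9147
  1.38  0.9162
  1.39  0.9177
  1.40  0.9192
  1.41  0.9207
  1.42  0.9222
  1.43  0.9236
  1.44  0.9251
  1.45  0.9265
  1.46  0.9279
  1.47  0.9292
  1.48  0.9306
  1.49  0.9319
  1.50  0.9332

T = 0.25;  σ√T = 0.1150
d₁ = [ln(440/520) + (0.024 + ½·0.23²)·0.25] / (σ√T) = (-0.1671 + 0.0126) / 0.1150 = -1.3430 which rounds to -1.34
d₂ = -1.3430 − 0.1150 = -1.4580 which rounds to -1.46
e^(−rT) = e^(−0.024·0.25) = 0.9940
N(−d₂) = N(1.46) = 0.9279;  N(−d₁) = N(1.34) = 0.9099
P = 520·0.9940·0.9279 − 440·0.9099 = 479.6130 − 400.3560 = 79.2570

€79.26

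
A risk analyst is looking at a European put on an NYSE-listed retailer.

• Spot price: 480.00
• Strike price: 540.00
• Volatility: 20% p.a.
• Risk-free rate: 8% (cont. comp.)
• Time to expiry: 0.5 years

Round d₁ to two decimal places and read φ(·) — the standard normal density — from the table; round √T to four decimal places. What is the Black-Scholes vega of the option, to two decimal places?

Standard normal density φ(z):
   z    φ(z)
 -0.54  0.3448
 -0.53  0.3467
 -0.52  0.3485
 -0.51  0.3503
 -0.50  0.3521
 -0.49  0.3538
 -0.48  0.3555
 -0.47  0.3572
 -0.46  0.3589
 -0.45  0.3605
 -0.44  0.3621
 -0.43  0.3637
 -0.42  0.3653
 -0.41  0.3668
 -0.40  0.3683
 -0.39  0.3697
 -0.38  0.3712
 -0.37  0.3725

σ√T = 0.2 × 0.7071 = 0.1414
ln(S/K) + (r + σ²/2)T = ln(480/540) + (0.08 + 0.2²/2)·0.5 = -0.1178 + 0.0500 = -0.0678
d₁ = -0.0678 / 0.1414 = -0.4793 → -0.48
√T = √0.5 = 0.7071
φ(d₁) = φ(-0.48) = 0.3555
vega = S·φ(d₁)·√T = 480·0.3555·0.7071 = 120.6595

120.66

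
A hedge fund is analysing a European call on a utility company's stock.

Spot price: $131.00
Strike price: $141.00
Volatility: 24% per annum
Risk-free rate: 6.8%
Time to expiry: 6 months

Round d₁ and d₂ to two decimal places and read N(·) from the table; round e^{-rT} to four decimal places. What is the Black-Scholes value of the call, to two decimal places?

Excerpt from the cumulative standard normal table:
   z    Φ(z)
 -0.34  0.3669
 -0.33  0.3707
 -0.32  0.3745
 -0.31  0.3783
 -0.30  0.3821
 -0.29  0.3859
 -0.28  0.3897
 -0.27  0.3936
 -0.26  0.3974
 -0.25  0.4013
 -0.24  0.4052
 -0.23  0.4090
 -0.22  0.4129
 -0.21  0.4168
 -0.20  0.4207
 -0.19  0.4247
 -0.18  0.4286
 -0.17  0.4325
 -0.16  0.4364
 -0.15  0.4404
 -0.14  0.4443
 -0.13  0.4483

$6.65

T = 0.5;  σ√T = 0.1697
d₁ = [ln(131/141) + (0.068 + ½·0.24²)·0.5] / (σ√T) = (-0.0736 + 0.0484) / 0.1697 = -0.1483 → -0.15
d₂ = -0.1483 − 0.1697 = -0.3180 → -0.32
e^(−rT) = e^(−0.068·0.5) = 0.9666
N(d₁) = N(-0.15) = 0.4404;  N(d₂) = N(-0.32) = 0.3745
C = 131·0.4404 − 141·0.9666·0.3745 = 57.6924 − 51.0408 = 6.6516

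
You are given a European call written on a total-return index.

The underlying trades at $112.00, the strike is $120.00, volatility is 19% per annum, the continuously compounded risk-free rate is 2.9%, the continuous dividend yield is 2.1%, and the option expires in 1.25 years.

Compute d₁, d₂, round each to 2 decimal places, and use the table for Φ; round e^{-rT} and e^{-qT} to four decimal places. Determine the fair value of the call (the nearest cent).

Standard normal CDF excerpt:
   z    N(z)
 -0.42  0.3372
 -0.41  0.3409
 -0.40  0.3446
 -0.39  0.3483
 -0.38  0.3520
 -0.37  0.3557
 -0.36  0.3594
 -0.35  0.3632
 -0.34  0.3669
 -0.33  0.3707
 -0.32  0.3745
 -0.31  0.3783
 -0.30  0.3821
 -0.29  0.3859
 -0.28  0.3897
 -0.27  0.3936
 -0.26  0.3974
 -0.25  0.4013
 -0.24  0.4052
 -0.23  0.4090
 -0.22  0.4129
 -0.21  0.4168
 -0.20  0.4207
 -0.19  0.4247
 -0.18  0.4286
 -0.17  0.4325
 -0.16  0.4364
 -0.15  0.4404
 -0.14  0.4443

σ√T = 0.19 × 1.1180 = 0.2124
d₁ = [ln(112/120) + (0.029 − 0.021 + ½·0.19²)·1.25] / (σ√T) = (-0.0690 + 0.0326) / 0.2124 = -0.1715 → -0.17
d₂ = -0.1715 − 0.2124 = -0.3839 → -0.38
exp(−qT) = exp(−0.021·1.25) = 0.9741;  exp(−rT) = exp(−0.029·1.25) = 0.9644
N(d₁) = N(-0.17) = 0.4325;  N(d₂) = N(-0.38) = 0.3520
C = 112·0.9741·0.4325 − 120·0.9644·0.3520 = 47.1854 − 40.7363 = 6.4491

$6.45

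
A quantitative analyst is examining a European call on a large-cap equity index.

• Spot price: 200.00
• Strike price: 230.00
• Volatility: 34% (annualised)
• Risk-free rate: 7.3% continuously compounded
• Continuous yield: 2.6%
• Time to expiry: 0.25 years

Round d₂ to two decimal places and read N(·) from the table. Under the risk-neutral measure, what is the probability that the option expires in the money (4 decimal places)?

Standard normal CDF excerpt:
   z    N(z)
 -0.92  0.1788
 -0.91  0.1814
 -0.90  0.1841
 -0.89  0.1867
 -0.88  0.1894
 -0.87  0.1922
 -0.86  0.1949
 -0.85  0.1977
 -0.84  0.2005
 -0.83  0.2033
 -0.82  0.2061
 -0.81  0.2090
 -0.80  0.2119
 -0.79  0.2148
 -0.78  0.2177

0.2005

σ√T = 0.34·√0.25 = 0.1700
d₁ = [ln(200/230) + (0.073 − 0.026 + ½·0.34²)·0.25] / (σ√T) = (-0.1398 + 0.0262) / 0.1700 = -0.6680 → -0.67
d₂ = -0.6680 − 0.1700 = -0.8380 → -0.84
Pr(exercise) under Q = N(d₂) = 0.2005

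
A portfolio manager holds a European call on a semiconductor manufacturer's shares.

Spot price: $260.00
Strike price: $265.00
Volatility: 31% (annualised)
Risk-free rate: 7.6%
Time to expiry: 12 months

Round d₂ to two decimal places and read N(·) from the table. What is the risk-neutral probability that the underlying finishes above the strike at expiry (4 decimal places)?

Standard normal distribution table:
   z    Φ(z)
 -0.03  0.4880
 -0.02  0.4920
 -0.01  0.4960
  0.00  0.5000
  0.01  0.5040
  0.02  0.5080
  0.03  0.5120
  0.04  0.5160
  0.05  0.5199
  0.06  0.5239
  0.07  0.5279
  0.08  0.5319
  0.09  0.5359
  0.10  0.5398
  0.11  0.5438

0.5120

T = 1;  σ√T = 0.3100
d₁ = [ln(260/265) + (0.076 + 0.31²/2)·1] / 0.3100 = [-0.0190 + 0.1240] / 0.3100 = 0.3387 ≈ 0.34
d₂ = d₁ − σ√T = 0.3387 − 0.3100 = 0.0287 ≈ 0.03
Risk-neutral Pr[S_T > K] = N(d₂) = N(0.03) = 0.5120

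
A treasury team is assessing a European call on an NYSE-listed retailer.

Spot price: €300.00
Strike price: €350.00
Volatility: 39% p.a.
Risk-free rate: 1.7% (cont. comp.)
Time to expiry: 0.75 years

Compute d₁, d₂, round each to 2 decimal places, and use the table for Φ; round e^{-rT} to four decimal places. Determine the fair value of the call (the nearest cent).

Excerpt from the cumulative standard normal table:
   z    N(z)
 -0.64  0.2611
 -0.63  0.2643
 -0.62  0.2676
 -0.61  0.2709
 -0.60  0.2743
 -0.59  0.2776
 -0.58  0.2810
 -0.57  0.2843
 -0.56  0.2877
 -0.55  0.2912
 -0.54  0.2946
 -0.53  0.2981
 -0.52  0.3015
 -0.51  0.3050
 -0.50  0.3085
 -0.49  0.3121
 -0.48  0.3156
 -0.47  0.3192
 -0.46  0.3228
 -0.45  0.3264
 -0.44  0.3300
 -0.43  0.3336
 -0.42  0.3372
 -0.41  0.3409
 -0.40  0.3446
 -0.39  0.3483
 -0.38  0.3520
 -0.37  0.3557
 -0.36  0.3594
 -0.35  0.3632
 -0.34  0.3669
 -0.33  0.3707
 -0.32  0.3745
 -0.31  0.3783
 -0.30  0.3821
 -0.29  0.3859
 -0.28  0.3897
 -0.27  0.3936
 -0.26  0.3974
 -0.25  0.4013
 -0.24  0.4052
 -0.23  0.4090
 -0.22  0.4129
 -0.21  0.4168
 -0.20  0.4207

€24.46

σ√T = 0.39 × 0.8660 = 0.3377
d₁ = [ln(300/350) + (0.017 + 0.39²/2)·0.75] / 0.3377 = [-0.1542 + 0.0698] / 0.3377 = -0.2498 ≈ -0.25
d₂ = d₁ − σ√T = -0.2498 − 0.3377 = -0.5875 ≈ -0.59
e^(−rT) = e^(−0.017·0.75) = 0.9873
N(d₁) = N(-0.25) = 0.4013;  N(d₂) = N(-0.59) = 0.2776
C = 300·0.4013 − 350·0.9873·0.2776 = 120.3900 − 95.9261 = 24.4639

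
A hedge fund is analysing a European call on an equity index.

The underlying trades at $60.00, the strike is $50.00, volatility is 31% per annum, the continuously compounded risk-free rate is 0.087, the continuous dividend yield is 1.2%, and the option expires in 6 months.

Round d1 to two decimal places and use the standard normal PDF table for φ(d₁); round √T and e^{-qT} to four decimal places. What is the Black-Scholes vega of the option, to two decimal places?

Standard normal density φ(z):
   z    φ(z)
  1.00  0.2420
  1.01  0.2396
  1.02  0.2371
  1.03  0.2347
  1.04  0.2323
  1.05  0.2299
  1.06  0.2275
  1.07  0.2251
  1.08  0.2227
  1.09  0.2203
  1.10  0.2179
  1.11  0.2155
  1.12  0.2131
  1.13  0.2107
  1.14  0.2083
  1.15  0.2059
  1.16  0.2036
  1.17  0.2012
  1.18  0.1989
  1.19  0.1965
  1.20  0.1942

σ√T = 0.31 × 0.7071 = 0.2192
d₁ = [ln(60/50) + (0.087 − 0.012 + 0.31²/2)·0.5] / 0.2192 = [0.1823 + 0.0615] / 0.2192 = 1.1124 ≈ 1.11
√T = √0.5 = 0.7071
φ(d₁) = φ(1.11) = 0.2155
e^(−qT) = e^(−0.012·0.5) = 0.9940
vega = S·e^(−qT)·φ(d₁)·√T = 60·0.9940·0.2155·0.7071 = 9.0879

9.09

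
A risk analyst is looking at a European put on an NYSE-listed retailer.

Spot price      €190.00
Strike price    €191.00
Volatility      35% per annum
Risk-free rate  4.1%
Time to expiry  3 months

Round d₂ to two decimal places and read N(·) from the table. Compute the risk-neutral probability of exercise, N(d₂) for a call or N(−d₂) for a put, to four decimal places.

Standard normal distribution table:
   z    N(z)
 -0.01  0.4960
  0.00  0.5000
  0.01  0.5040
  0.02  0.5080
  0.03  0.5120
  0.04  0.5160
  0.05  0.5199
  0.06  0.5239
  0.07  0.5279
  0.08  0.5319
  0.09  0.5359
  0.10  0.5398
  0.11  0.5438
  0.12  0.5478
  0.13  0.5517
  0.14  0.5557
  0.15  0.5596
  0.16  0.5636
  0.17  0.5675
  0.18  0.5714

σ√T = 0.35 × 0.5000 = 0.1750
ln(S/K) + (r + σ²/2)T = ln(190/191) + (0.041 + 0.35²/2)·0.25 = -0.0052 + 0.0256 = 0.0203
d₁ = 0.0203 / 0.1750 = 0.1161 → 0.12
d₂ = d₁ − σ√T = 0.1161 − 0.1750 = -0.0589 → -0.06
Risk-neutral Pr[S_T < K] = N(−d₂) = N(0.06) = 0.5239

0.5239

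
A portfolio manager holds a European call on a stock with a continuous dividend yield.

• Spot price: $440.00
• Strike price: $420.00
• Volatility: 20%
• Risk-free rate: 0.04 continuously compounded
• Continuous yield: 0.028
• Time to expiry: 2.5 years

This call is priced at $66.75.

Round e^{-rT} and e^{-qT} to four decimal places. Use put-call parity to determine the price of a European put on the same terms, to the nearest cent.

$36.51

e^(−qT) = e^(−0.028·2.5) = 0.9324;  e^(−rT) = e^(−0.04·2.5) = 0.9048
Put-call parity: C − P = S·e^(−qT) − K·e^(−rT) = 440·0.9324 − 420·0.9048 = 410.2560 − 380.0160 = 30.2400
P = C − (C − P) = 66.75 − (30.2400) = 36.5100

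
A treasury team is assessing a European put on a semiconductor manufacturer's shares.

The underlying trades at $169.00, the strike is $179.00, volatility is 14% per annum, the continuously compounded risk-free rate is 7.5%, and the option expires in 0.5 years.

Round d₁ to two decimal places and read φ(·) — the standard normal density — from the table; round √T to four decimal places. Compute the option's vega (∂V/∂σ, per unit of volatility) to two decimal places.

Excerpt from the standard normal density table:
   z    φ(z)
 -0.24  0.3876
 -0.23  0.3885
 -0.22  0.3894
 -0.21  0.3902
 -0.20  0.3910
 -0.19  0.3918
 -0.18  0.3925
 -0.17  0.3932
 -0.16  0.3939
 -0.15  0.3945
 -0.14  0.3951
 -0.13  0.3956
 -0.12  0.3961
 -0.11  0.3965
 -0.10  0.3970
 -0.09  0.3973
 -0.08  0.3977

47.14

σ√T = 0.14 × 0.7071 = 0.0990
ln(S/K) + (r + σ²/2)T = ln(169/179) + (0.075 + 0.14²/2)·0.5 = -0.0575 + 0.0424 = -0.0151
d₁ = -0.0151 / 0.0990 = -0.1524 ≈ -0.15
√T = √0.5 = 0.7071
φ(d₁) = φ(-0.15) = 0.3945
vega = S·φ(d₁)·√T = 169·0.3945·0.7071 = 47.1427
(Call and put vega coincide under Black-Scholes.)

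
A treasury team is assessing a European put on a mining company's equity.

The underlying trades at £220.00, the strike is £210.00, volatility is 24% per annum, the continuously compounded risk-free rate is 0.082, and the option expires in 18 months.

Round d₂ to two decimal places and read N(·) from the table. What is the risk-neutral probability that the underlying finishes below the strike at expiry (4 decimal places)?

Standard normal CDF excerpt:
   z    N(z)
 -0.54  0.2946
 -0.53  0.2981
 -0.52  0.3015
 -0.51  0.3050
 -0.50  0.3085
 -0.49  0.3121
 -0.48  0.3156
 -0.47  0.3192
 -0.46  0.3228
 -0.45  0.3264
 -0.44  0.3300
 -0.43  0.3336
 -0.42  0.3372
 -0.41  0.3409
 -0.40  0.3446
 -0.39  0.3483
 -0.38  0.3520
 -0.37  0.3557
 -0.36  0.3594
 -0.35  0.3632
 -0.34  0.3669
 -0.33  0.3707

0.3336

σ√T = 0.24 × 1.2247 = 0.2939
d₁ = [ln(220/210) + (0.082 + ½·0.24²)·1.5] / (σ√T) = (0.0465 + 0.1662) / 0.2939 = 0.7237 ≈ 0.72
d₂ = 0.7237 − 0.2939 = 0.4297 ≈ 0.43
Risk-neutral Pr[S_T < K] = N(−d₂) = N(-0.43) = 0.3336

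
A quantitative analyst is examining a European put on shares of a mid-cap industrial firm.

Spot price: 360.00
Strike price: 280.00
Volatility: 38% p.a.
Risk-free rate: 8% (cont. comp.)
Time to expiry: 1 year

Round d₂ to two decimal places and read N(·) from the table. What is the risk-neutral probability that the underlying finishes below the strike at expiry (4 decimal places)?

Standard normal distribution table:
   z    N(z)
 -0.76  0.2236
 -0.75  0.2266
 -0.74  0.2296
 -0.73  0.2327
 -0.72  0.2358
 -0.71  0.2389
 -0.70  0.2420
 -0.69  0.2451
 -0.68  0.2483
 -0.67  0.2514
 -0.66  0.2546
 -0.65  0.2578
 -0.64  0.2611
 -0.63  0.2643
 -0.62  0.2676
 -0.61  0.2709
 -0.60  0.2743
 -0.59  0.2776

σ√T = 0.38·√1 = 0.3800
d₁ = [ln(360/280) + (0.08 + ½·0.38²)·1] / (σ√T) = (0.2513 + 0.1522) / 0.3800 = 1.0619 ⇒ 1.06
d₂ = 1.0619 − 0.3800 = 0.6819 ⇒ 0.68
Risk-neutral Pr[S_T < K] = N(−d₂) = N(-0.68) = 0.2483

0.2483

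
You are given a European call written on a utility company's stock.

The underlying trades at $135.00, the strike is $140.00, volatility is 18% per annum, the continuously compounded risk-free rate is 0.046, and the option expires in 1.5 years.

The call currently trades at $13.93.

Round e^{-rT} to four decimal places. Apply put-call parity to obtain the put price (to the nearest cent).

$9.59

exp(−rT) = exp(−0.046·1.5) = 0.9333
Put-call parity: C − P = S − K·e^(−rT) = 135 − 140·0.9333 = 135 − 130.6620 = 4.3380
P = C − (C − P) = 13.93 − (4.3380) = 9.5920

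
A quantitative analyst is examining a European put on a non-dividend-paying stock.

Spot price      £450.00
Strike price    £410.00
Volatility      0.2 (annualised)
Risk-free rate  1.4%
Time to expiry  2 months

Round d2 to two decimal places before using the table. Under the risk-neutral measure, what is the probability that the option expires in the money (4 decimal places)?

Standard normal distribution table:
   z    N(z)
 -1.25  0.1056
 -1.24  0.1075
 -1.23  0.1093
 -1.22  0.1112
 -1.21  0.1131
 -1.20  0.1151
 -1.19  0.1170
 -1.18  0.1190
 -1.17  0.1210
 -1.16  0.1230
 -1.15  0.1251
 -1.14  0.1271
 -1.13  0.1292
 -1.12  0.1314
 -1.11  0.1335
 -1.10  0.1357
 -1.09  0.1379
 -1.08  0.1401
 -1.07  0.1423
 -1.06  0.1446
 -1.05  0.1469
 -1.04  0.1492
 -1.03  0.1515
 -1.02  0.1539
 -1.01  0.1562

σ√T = 0.2 × 0.4082 = 0.0816
ln(S/K) + (r + σ²/2)T = ln(450/410) + (0.014 + 0.2²/2)·0.1667 = 0.0931 + 0.0057 = 0.0988
d₁ = 0.0988 / 0.0816 = 1.2095 ⇒ 1.21
d₂ = d₁ − σ√T = 1.2095 − 0.0816 = 1.1279 ⇒ 1.13
Pr(exercise) under Q = N(−d₂) = N(-1.13) = 0.1292

0.1292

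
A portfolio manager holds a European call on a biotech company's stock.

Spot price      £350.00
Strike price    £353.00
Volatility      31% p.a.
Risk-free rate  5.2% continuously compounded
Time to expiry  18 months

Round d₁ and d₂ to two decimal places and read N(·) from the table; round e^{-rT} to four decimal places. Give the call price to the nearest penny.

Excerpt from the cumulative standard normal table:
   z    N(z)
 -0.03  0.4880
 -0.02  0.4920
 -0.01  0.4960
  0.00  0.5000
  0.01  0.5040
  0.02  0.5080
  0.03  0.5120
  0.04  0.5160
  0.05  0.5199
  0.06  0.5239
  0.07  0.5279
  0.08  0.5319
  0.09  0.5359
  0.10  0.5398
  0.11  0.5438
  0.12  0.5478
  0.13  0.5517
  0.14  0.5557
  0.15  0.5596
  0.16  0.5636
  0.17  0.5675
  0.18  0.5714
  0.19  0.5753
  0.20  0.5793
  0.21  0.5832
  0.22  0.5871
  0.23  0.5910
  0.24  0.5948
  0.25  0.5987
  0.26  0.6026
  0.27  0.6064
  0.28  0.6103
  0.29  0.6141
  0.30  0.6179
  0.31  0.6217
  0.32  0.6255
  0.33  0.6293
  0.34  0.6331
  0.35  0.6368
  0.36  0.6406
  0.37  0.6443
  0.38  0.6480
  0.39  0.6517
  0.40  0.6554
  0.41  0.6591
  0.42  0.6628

£63.55

T = 1.5;  σ√T = 0.3797
d₁ = [ln(350/353) + (0.052 + 0.31²/2)·1.5] / 0.3797 = [-0.0085 + 0.1501] / 0.3797 = 0.3728 which rounds to 0.37
d₂ = d₁ − σ√T = 0.3728 − 0.3797 = -0.0069 which rounds to -0.01
e^(−rT) = e^(−0.052·1.5) = 0.9250
N(d₁) = N(0.37) = 0.6443;  N(d₂) = N(-0.01) = 0.4960
C = 350·0.6443 − 353·0.9250·0.4960 = 225.5050 − 161.9564 = 63.5486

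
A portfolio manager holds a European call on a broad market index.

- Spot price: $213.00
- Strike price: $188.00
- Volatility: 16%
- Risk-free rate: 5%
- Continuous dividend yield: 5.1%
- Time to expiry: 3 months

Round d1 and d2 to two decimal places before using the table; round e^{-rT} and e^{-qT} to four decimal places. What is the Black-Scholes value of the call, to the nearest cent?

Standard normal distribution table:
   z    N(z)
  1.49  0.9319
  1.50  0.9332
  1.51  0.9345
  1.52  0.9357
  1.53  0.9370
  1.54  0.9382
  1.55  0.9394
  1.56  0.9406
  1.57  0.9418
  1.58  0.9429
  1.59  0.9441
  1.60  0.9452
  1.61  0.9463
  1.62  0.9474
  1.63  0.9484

$25.04

T = 0.25;  σ√T = 0.0800
d₁ = [ln(213/188) + (0.05 − 0.051 + ½·0.16²)·0.25] / (σ√T) = (0.1249 + 0.0030) / 0.0800 = 1.5975 ≈ 1.60
d₂ = 1.5975 − 0.0800 = 1.5175 ≈ 1.52
e^(−qT) = e^(−0.051·0.25) = 0.9873;  e^(−rT) = e^(−0.05·0.25) = 0.9876
N(d₁) = N(1.60) = 0.9452;  N(d₂) = N(1.52) = 0.9357
C = 213·0.9873·0.9452 − 188·0.9876·0.9357 = 198.7707 − 173.7303 = 25.0404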